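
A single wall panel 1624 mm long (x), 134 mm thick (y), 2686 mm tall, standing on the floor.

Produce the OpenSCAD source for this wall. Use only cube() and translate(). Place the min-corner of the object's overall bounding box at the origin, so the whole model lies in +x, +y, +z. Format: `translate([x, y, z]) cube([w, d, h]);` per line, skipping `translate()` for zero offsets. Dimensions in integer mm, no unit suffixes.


cube([1624, 134, 2686]);


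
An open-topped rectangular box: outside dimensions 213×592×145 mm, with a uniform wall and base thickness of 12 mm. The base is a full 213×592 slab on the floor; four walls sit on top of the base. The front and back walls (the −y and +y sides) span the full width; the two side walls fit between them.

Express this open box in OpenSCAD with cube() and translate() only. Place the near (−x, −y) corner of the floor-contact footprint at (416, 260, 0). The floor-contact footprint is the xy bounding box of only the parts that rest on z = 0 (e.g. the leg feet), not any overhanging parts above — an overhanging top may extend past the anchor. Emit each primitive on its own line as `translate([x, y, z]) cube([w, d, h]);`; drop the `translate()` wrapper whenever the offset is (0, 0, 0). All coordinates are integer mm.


translate([416, 260, 0]) cube([213, 592, 12]);
translate([416, 260, 12]) cube([213, 12, 133]);
translate([416, 840, 12]) cube([213, 12, 133]);
translate([416, 272, 12]) cube([12, 568, 133]);
translate([617, 272, 12]) cube([12, 568, 133]);


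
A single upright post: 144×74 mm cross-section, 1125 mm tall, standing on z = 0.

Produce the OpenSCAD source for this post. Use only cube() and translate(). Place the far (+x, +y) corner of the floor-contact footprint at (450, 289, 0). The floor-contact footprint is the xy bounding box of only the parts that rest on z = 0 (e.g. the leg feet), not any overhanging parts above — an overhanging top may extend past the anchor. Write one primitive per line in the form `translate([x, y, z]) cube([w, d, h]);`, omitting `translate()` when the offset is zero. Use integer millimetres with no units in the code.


translate([306, 215, 0]) cube([144, 74, 1125]);


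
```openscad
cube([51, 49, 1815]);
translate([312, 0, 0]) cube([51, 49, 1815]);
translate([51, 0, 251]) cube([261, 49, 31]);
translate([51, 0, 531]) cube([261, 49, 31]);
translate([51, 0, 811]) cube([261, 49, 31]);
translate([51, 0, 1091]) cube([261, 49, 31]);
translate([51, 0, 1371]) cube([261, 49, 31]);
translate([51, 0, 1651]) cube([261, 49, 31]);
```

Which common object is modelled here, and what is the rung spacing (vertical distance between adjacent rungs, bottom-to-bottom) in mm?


A ladder. The rung spacing is 280 mm.

Two tall 51×49 posts with 6 short bars between them — a ladder. Adjacent rungs sit at z = 251 and z = 531, so the spacing is 531 − 251 = 280 mm.


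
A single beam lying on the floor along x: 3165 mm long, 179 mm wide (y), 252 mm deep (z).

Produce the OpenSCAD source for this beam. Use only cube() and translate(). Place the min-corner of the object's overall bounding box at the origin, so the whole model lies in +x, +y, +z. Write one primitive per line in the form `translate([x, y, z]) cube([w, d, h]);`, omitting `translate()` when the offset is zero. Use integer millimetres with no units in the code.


cube([3165, 179, 252]);


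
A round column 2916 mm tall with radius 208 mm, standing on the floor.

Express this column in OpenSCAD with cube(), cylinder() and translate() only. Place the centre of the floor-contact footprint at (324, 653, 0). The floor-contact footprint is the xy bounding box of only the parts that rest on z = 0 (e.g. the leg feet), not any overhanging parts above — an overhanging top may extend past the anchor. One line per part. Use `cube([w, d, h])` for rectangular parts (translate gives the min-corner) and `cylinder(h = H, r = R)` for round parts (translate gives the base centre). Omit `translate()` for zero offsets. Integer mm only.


translate([324, 653, 0]) cylinder(h = 2916, r = 208);


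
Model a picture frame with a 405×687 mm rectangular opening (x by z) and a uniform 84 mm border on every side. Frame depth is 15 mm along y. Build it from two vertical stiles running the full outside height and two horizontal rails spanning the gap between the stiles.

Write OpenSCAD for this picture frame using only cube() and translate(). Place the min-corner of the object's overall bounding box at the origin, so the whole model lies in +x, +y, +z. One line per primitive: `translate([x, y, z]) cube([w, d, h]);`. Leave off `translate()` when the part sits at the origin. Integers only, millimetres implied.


cube([84, 15, 855]);
translate([489, 0, 0]) cube([84, 15, 855]);
translate([84, 0, 0]) cube([405, 15, 84]);
translate([84, 0, 771]) cube([405, 15, 84]);


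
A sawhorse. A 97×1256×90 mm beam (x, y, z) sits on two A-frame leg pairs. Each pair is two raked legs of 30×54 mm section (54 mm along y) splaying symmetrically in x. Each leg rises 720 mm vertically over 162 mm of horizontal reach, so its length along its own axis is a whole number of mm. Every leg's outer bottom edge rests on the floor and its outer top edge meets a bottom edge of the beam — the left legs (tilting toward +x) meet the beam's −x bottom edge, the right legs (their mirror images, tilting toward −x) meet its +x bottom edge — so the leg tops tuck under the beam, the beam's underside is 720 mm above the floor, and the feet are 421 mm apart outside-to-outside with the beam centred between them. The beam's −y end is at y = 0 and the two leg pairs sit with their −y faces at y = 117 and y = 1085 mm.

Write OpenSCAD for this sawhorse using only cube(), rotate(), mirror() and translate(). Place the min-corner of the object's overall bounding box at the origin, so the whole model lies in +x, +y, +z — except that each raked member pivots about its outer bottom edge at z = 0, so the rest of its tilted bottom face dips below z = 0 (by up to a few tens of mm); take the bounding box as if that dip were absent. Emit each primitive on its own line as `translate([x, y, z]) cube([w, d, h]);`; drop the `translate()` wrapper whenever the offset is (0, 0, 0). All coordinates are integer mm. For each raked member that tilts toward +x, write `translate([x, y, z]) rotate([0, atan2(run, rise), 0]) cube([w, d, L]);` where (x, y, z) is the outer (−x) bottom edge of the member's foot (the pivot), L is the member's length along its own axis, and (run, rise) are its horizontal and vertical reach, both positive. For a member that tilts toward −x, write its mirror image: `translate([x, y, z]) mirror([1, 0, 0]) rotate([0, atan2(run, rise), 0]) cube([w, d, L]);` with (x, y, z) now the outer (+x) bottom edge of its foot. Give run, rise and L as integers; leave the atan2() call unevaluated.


translate([162, 0, 720]) cube([97, 1256, 90]);
translate([0, 117, 0]) rotate([0, atan2(162, 720), 0]) cube([30, 54, 738]);
translate([421, 117, 0]) mirror([1, 0, 0]) rotate([0, atan2(162, 720), 0]) cube([30, 54, 738]);
translate([0, 1085, 0]) rotate([0, atan2(162, 720), 0]) cube([30, 54, 738]);
translate([421, 1085, 0]) mirror([1, 0, 0]) rotate([0, atan2(162, 720), 0]) cube([30, 54, 738]);


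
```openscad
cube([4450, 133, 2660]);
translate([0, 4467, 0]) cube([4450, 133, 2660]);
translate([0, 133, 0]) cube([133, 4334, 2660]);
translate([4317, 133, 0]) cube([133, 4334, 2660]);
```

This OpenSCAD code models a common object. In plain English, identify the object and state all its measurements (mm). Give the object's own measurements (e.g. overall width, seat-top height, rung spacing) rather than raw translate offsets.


The wall frame of a small rectangular building: four walls, each 2660 mm tall and 133 mm thick, enclosing a footprint 4450 mm (x) by 4600 mm (y) outside-to-outside, with no floor or roof. The front and back walls (the −y and +y sides) span the full width; the two side walls fit between them.


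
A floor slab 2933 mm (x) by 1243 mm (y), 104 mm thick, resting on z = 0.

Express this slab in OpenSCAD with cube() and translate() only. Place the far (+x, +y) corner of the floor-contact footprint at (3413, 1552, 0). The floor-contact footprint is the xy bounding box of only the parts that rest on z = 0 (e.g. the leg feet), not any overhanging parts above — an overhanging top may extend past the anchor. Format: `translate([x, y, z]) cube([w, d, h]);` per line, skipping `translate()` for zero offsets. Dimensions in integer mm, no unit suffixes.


translate([480, 309, 0]) cube([2933, 1243, 104]);


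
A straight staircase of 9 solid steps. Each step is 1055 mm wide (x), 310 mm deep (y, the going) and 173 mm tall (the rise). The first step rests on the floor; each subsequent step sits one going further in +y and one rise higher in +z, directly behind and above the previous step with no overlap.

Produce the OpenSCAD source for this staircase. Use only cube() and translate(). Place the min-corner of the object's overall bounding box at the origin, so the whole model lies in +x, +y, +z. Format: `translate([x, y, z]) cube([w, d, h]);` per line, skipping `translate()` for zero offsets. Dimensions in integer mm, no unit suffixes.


cube([1055, 310, 173]);
translate([0, 310, 173]) cube([1055, 310, 173]);
translate([0, 620, 346]) cube([1055, 310, 173]);
translate([0, 930, 519]) cube([1055, 310, 173]);
translate([0, 1240, 692]) cube([1055, 310, 173]);
translate([0, 1550, 865]) cube([1055, 310, 173]);
translate([0, 1860, 1038]) cube([1055, 310, 173]);
translate([0, 2170, 1211]) cube([1055, 310, 173]);
translate([0, 2480, 1384]) cube([1055, 310, 173]);


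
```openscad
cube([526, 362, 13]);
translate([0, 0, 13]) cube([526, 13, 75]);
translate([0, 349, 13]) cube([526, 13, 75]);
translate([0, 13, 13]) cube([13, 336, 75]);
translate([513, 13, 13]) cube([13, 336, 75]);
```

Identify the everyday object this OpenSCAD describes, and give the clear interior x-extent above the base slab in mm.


An open box. The internal width is 500 mm.

A 526×362 base slab with four walls standing on it — an open box. The base is 526 mm wide and the walls are 13 mm thick, so the internal width is 526 − 2 × 13 = 500 mm.


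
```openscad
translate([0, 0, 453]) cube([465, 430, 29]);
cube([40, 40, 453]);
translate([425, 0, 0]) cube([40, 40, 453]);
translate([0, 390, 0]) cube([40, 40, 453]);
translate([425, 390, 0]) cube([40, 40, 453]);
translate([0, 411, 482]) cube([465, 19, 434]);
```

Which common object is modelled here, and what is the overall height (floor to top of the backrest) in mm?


A chair. The overall height is 916 mm.

A slab on four corner posts with a tall panel at the back — a chair. The seat slab sits at z = 453 with thickness 29, and the 434 mm backrest starts at the seat top, so the overall height is 453 + 29 + 434 = 916 mm.


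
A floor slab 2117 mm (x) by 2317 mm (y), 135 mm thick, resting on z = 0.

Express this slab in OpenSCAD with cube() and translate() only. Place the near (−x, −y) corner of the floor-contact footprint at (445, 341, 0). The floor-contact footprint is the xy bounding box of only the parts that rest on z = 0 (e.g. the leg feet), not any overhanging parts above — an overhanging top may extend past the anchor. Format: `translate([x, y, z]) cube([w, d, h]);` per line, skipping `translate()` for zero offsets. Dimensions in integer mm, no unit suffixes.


translate([445, 341, 0]) cube([2117, 2317, 135]);


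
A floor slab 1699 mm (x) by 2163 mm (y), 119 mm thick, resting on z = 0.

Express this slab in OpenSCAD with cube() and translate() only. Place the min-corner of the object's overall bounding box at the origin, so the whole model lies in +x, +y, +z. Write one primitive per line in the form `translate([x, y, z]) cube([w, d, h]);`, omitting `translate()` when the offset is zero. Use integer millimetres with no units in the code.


cube([1699, 2163, 119]);


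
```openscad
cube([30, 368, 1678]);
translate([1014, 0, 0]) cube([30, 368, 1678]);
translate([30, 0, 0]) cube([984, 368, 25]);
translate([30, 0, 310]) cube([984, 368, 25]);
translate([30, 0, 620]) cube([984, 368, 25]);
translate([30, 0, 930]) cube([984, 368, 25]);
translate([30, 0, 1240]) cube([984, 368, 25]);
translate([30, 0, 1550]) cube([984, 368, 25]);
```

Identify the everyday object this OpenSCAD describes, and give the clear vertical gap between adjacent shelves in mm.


A bookshelf. The clear shelf gap is 285 mm.

Two tall side panels with 6 horizontal boards between them — a bookshelf. The first two shelf undersides are at z = 0 and z = 310; with shelf thickness 25, the clear gap is 310 − 0 − 25 = 285 mm.


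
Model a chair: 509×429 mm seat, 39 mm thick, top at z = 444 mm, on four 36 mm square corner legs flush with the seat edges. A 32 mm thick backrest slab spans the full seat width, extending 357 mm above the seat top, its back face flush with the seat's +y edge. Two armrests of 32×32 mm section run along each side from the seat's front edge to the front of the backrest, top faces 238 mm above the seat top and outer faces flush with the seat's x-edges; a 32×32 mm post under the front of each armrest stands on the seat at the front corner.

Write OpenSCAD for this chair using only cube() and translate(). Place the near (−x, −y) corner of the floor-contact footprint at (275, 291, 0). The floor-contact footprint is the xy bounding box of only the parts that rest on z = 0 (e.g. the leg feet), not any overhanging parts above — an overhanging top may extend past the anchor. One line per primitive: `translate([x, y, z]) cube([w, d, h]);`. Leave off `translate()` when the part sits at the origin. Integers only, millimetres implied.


translate([275, 291, 405]) cube([509, 429, 39]);
translate([275, 291, 0]) cube([36, 36, 405]);
translate([748, 291, 0]) cube([36, 36, 405]);
translate([275, 684, 0]) cube([36, 36, 405]);
translate([748, 684, 0]) cube([36, 36, 405]);
translate([275, 688, 444]) cube([509, 32, 357]);
translate([275, 291, 650]) cube([32, 397, 32]);
translate([752, 291, 650]) cube([32, 397, 32]);
translate([275, 291, 444]) cube([32, 32, 206]);
translate([752, 291, 444]) cube([32, 32, 206]);


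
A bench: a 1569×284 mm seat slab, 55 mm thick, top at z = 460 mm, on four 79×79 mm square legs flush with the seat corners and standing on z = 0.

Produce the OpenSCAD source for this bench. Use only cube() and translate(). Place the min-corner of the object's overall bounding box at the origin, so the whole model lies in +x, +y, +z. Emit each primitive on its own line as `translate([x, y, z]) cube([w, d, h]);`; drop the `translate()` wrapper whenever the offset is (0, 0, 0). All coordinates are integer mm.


translate([0, 0, 405]) cube([1569, 284, 55]);
cube([79, 79, 405]);
translate([0, 205, 0]) cube([79, 79, 405]);
translate([1490, 0, 0]) cube([79, 79, 405]);
translate([1490, 205, 0]) cube([79, 79, 405]);


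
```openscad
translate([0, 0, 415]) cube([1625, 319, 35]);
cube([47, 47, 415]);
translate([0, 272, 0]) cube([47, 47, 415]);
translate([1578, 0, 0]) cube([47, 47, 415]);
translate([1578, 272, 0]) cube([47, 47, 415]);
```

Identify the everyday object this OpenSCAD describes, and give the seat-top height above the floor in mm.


A bench. The seat-top height is 450 mm.

A long slab on four corner posts — a bench. The slab sits at z = 415 with thickness 35, so the top is 415 + 35 = 450 mm.


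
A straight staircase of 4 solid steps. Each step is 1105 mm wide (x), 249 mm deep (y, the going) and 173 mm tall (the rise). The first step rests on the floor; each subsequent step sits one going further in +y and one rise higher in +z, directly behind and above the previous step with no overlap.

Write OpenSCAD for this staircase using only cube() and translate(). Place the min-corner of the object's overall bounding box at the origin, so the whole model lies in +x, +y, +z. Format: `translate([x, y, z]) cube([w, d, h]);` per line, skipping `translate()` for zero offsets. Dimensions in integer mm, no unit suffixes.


cube([1105, 249, 173]);
translate([0, 249, 173]) cube([1105, 249, 173]);
translate([0, 498, 346]) cube([1105, 249, 173]);
translate([0, 747, 519]) cube([1105, 249, 173]);


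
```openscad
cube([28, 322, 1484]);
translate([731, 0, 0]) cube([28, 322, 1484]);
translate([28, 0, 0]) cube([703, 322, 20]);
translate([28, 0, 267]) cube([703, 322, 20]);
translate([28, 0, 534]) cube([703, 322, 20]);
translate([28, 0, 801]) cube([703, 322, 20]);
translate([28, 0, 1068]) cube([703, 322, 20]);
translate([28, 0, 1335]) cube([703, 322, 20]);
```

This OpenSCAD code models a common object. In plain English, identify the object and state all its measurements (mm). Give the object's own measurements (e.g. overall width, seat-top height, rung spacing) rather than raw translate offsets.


An open bookshelf. Two side panels, each 28 mm thick, 322 mm deep and 1484 mm tall, stand 759 mm apart (outside-to-outside). Between them sit 6 shelves, each 20 mm thick and 322 mm deep, spanning the full gap between the sides. The bottom shelf rests on the floor (its underside at z = 0) and the clear gap between one shelf's top and the next shelf's underside is 247 mm.


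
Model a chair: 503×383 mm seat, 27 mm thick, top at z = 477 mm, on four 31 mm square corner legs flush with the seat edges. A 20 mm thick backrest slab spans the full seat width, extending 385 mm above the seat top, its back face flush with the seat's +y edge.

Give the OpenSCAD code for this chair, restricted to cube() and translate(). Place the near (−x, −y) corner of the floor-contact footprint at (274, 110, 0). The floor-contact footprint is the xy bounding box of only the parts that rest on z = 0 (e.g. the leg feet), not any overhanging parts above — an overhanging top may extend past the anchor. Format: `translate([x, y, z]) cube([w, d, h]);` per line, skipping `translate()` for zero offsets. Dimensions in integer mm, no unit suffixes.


translate([274, 110, 450]) cube([503, 383, 27]);
translate([274, 110, 0]) cube([31, 31, 450]);
translate([746, 110, 0]) cube([31, 31, 450]);
translate([274, 462, 0]) cube([31, 31, 450]);
translate([746, 462, 0]) cube([31, 31, 450]);
translate([274, 473, 477]) cube([503, 20, 385]);


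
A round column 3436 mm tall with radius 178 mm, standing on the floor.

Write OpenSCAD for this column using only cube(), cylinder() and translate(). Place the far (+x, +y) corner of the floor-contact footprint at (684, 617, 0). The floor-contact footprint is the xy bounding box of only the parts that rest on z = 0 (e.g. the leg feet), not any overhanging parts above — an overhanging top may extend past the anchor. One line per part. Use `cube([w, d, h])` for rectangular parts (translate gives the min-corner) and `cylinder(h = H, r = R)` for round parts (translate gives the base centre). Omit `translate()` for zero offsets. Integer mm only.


translate([506, 439, 0]) cylinder(h = 3436, r = 178);


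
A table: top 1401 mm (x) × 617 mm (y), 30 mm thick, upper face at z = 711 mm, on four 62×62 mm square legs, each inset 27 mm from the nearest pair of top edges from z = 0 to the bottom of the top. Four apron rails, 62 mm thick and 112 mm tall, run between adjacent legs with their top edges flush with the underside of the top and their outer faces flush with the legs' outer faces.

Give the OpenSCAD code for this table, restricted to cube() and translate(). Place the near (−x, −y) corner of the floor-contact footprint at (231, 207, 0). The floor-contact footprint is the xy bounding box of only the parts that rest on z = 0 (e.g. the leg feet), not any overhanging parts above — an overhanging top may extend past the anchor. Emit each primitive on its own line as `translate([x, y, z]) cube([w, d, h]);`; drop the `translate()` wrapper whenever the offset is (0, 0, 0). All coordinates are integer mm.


translate([204, 180, 681]) cube([1401, 617, 30]);
translate([231, 207, 0]) cube([62, 62, 681]);
translate([1516, 207, 0]) cube([62, 62, 681]);
translate([231, 708, 0]) cube([62, 62, 681]);
translate([1516, 708, 0]) cube([62, 62, 681]);
translate([293, 207, 569]) cube([1223, 62, 112]);
translate([293, 708, 569]) cube([1223, 62, 112]);
translate([231, 269, 569]) cube([62, 439, 112]);
translate([1516, 269, 569]) cube([62, 439, 112]);


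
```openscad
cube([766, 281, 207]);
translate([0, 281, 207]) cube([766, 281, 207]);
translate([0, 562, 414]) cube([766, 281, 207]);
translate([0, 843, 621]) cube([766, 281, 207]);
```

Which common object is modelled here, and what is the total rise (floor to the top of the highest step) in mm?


A staircase. The total rise is 828 mm.

4 identical blocks, each offset up and back from the previous — a staircase. Each step is 207 mm tall and there are 4 of them, so the total rise is 4 × 207 = 828 mm.


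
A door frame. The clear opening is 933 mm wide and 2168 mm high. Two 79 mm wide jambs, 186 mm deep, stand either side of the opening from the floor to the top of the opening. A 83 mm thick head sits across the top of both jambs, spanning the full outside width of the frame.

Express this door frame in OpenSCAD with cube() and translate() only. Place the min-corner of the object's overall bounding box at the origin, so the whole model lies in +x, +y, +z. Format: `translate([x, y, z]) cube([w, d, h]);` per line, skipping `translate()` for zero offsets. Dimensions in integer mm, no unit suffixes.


cube([79, 186, 2168]);
translate([1012, 0, 0]) cube([79, 186, 2168]);
translate([0, 0, 2168]) cube([1091, 186, 83]);


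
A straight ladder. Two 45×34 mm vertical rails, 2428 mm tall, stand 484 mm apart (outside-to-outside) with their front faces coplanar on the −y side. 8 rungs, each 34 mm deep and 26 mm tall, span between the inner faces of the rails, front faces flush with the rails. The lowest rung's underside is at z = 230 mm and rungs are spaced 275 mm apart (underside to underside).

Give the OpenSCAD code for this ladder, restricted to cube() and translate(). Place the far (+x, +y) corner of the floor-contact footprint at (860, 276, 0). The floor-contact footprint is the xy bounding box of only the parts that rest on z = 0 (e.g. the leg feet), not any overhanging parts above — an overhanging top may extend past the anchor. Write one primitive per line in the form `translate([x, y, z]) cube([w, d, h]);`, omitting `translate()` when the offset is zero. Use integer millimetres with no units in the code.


translate([376, 242, 0]) cube([45, 34, 2428]);
translate([815, 242, 0]) cube([45, 34, 2428]);
translate([421, 242, 230]) cube([394, 34, 26]);
translate([421, 242, 505]) cube([394, 34, 26]);
translate([421, 242, 780]) cube([394, 34, 26]);
translate([421, 242, 1055]) cube([394, 34, 26]);
translate([421, 242, 1330]) cube([394, 34, 26]);
translate([421, 242, 1605]) cube([394, 34, 26]);
translate([421, 242, 1880]) cube([394, 34, 26]);
translate([421, 242, 2155]) cube([394, 34, 26]);


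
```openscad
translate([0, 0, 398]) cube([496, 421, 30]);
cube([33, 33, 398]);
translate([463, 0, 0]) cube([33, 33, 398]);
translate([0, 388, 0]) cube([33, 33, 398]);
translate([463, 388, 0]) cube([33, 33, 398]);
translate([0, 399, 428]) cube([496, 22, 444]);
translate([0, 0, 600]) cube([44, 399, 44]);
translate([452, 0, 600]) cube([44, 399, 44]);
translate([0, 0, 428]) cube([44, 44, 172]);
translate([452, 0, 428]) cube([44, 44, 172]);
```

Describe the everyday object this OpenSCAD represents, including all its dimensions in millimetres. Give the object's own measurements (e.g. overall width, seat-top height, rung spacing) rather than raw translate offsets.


A chair. The seat is a 496×421×30 mm slab with its top at z = 428 mm, on four 33×33 mm corner legs (flush with the seat edges, standing on z = 0). A flat backrest 22 mm thick, 444 mm tall, spans the full seat width and rises from the seat top along its +y edge, rear face flush with the rear of the seat. Two armrests of 44×44 mm section run along each side from the seat's front edge to the front of the backrest, top faces 216 mm above the seat top and outer faces flush with the seat's x-edges; a 44×44 mm post under the front of each armrest stands on the seat at the front corner.


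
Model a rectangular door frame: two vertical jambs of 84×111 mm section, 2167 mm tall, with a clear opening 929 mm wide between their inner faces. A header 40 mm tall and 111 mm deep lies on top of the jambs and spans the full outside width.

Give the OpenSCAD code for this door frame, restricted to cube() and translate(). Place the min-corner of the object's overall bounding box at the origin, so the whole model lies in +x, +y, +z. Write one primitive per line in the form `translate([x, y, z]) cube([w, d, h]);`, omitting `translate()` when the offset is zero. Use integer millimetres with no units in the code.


cube([84, 111, 2167]);
translate([1013, 0, 0]) cube([84, 111, 2167]);
translate([0, 0, 2167]) cube([1097, 111, 40]);


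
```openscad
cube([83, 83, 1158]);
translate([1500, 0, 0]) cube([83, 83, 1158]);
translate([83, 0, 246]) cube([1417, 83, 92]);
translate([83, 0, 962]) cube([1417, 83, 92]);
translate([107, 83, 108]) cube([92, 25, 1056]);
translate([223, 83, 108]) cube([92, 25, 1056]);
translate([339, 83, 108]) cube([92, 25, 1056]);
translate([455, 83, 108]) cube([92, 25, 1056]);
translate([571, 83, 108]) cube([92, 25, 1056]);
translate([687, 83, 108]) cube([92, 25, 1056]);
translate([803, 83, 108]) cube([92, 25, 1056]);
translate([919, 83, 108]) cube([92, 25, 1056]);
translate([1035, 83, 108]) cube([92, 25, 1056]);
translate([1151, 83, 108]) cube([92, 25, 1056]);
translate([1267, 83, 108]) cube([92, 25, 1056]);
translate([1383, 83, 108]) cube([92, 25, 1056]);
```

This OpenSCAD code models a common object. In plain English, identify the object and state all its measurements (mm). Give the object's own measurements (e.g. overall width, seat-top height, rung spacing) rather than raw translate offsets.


A fence section. Two 83×83 mm posts, 1158 mm tall, stand on the floor with a clear span of 1417 mm between their inner faces. Two horizontal rails of 83×92 mm section span the gap between the posts with their undersides at z = 246 mm and z = 962 mm, flush with the posts' −y face. 12 pickets, each 92 mm wide, 25 mm thick and 1056 mm tall, are fixed to the +y face of the rails with their bottoms at z = 108 mm, spaced across the span with a 24 mm gap after the −x post and between neighbouring pickets, with 25 mm left before the +x post.


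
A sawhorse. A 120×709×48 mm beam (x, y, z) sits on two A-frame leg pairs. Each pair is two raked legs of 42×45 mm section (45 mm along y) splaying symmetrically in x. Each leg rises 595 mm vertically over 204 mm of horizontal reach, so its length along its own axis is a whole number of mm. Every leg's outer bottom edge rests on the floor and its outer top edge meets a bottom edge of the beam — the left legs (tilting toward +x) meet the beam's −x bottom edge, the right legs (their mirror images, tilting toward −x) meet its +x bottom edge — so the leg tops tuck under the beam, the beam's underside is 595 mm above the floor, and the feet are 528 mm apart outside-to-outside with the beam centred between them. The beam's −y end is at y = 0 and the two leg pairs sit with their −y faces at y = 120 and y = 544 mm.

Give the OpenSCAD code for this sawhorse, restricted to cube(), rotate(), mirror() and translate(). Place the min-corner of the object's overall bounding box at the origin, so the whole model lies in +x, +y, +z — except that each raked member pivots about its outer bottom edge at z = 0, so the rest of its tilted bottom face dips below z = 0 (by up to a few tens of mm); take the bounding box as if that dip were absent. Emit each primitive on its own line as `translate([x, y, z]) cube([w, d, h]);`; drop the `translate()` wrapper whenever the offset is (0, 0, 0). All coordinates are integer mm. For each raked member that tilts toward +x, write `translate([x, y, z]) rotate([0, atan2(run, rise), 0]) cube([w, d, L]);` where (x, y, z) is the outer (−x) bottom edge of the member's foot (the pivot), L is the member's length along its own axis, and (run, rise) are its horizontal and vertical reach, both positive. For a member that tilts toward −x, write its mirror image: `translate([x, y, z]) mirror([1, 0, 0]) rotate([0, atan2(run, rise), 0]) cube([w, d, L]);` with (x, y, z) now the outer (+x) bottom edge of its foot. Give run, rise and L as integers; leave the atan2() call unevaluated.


// leg length = √(204² + 595²) = 629
// right-leg outer foot x = 2·204 + 120 = 528
// beam min-corner = (204, 0, 595)
translate([204, 0, 595]) cube([120, 709, 48]);
translate([0, 120, 0]) rotate([0, atan2(204, 595), 0]) cube([42, 45, 629]);
translate([528, 120, 0]) mirror([1, 0, 0]) rotate([0, atan2(204, 595), 0]) cube([42, 45, 629]);
translate([0, 544, 0]) rotate([0, atan2(204, 595), 0]) cube([42, 45, 629]);
translate([528, 544, 0]) mirror([1, 0, 0]) rotate([0, atan2(204, 595), 0]) cube([42, 45, 629]);


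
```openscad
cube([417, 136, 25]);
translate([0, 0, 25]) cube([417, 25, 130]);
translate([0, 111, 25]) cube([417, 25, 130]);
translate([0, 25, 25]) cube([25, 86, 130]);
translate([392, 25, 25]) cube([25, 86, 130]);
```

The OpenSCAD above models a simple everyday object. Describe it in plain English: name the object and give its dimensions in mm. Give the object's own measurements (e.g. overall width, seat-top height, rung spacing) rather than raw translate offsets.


An open-topped rectangular box: outside dimensions 417×136×155 mm, with a uniform wall and base thickness of 25 mm. The base is a full 417×136 slab on the floor; four walls sit on top of the base. The front and back walls (the −y and +y sides) span the full width; the two side walls fit between them.


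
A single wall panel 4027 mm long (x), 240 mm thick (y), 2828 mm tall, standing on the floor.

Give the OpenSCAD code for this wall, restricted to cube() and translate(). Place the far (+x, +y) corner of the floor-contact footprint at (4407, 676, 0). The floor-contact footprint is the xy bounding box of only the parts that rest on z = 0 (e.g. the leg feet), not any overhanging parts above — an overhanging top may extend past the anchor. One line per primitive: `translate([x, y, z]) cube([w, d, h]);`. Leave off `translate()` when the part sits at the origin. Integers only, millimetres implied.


translate([380, 436, 0]) cube([4027, 240, 2828]);


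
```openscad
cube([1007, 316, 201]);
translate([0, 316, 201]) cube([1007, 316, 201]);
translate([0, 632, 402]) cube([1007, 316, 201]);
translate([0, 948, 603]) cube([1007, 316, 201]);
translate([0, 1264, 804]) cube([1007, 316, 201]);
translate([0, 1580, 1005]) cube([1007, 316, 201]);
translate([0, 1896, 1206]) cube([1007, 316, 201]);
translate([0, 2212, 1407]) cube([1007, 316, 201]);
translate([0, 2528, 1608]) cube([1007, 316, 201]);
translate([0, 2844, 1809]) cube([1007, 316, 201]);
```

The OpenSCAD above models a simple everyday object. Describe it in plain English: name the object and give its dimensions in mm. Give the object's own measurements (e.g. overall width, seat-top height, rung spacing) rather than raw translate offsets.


A straight staircase of 10 solid steps. Each step is 1007 mm wide (x), 316 mm deep (y, the going) and 201 mm tall (the rise). The first step rests on the floor; each subsequent step sits one going further in +y and one rise higher in +z, directly behind and above the previous step with no overlap.


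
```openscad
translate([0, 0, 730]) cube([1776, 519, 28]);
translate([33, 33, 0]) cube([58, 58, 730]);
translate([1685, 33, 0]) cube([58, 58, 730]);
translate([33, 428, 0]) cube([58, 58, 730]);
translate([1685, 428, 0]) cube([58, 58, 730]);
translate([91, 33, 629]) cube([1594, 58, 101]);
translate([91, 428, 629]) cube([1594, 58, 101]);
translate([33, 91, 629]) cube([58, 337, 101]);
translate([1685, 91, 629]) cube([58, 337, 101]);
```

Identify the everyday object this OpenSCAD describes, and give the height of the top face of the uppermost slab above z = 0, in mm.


A table. The table height is 758 mm.

A 1776×519×28 slab sits at z = 730 on four 58 mm square posts — a table. The top surface is at 730 + 28 = 758 mm.


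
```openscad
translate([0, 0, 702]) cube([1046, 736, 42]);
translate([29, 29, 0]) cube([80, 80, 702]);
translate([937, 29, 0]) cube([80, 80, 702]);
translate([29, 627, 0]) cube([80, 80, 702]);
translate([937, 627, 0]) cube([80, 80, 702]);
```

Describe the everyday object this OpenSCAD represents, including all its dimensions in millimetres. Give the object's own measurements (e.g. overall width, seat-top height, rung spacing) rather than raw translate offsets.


A table: top 1046 mm (x) × 736 mm (y), 42 mm thick, upper face at z = 744 mm, on four 80×80 mm square legs, each inset 29 mm from the nearest pair of top edges from z = 0 to the bottom of the top.


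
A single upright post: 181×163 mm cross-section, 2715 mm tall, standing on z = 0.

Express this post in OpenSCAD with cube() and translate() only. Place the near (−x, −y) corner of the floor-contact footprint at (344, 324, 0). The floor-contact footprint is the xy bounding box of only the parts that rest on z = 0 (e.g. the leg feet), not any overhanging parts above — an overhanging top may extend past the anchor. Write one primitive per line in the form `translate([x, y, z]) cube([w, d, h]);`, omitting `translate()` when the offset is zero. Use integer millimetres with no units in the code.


translate([344, 324, 0]) cube([181, 163, 2715]);


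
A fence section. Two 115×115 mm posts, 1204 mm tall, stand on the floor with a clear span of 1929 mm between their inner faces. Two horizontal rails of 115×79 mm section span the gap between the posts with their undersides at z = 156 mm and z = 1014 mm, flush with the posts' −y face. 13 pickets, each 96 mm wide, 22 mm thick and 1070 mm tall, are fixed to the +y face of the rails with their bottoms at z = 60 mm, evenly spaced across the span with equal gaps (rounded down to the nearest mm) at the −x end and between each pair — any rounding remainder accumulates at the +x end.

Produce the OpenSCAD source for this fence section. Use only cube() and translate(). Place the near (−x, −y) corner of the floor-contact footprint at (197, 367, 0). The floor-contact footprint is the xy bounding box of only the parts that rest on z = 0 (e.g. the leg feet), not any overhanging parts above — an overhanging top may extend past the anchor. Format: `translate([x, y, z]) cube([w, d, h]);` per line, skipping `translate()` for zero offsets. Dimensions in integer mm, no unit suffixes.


translate([197, 367, 0]) cube([115, 115, 1204]);
translate([2241, 367, 0]) cube([115, 115, 1204]);
translate([312, 367, 156]) cube([1929, 115, 79]);
translate([312, 367, 1014]) cube([1929, 115, 79]);
translate([360, 482, 60]) cube([96, 22, 1070]);
translate([504, 482, 60]) cube([96, 22, 1070]);
translate([648, 482, 60]) cube([96, 22, 1070]);
translate([792, 482, 60]) cube([96, 22, 1070]);
translate([936, 482, 60]) cube([96, 22, 1070]);
translate([1080, 482, 60]) cube([96, 22, 1070]);
translate([1224, 482, 60]) cube([96, 22, 1070]);
translate([1368, 482, 60]) cube([96, 22, 1070]);
translate([1512, 482, 60]) cube([96, 22, 1070]);
translate([1656, 482, 60]) cube([96, 22, 1070]);
translate([1800, 482, 60]) cube([96, 22, 1070]);
translate([1944, 482, 60]) cube([96, 22, 1070]);
translate([2088, 482, 60]) cube([96, 22, 1070]);


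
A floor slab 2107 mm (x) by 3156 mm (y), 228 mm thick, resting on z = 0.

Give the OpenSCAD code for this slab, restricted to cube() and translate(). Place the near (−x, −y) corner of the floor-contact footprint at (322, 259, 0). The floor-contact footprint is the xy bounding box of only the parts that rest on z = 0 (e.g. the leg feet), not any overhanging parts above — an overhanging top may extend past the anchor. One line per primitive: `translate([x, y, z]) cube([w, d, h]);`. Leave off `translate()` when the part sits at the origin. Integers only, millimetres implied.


translate([322, 259, 0]) cube([2107, 3156, 228]);


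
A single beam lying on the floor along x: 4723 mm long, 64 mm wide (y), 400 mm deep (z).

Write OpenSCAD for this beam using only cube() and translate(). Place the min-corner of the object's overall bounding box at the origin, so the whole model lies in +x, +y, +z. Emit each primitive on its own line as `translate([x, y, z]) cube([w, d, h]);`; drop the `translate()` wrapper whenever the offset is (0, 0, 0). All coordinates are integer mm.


cube([4723, 64, 400]);


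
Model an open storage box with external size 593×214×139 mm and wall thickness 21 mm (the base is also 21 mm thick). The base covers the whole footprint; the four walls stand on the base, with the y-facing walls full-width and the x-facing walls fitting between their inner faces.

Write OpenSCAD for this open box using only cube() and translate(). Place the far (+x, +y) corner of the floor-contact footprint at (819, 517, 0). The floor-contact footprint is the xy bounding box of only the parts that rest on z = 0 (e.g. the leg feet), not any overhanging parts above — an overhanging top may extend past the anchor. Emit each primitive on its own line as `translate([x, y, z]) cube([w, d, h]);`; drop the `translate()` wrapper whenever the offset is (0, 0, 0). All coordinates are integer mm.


translate([226, 303, 0]) cube([593, 214, 21]);
translate([226, 303, 21]) cube([593, 21, 118]);
translate([226, 496, 21]) cube([593, 21, 118]);
translate([226, 324, 21]) cube([21, 172, 118]);
translate([798, 324, 21]) cube([21, 172, 118]);


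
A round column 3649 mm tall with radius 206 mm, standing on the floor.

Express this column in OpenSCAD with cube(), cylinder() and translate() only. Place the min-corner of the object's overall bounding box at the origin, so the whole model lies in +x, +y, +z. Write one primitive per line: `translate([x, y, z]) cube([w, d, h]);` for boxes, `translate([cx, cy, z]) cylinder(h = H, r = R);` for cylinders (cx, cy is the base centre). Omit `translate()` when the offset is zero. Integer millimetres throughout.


translate([206, 206, 0]) cylinder(h = 3649, r = 206);


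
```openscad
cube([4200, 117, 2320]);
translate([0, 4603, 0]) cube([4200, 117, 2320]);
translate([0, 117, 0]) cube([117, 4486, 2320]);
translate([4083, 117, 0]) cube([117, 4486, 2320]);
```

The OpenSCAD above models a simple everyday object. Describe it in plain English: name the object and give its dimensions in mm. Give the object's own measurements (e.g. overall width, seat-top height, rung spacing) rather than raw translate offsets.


The wall frame of a small rectangular building: four walls, each 2320 mm tall and 117 mm thick, enclosing a footprint 4200 mm (x) by 4720 mm (y) outside-to-outside, with no floor or roof. The front and back walls (the −y and +y sides) span the full width; the two side walls fit between them.


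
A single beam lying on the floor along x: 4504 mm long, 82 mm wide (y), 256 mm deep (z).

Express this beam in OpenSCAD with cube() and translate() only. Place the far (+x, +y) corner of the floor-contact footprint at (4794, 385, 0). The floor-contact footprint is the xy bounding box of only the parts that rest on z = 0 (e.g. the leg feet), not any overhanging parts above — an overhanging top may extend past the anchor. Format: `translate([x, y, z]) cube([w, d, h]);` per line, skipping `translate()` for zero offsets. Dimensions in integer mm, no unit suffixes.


translate([290, 303, 0]) cube([4504, 82, 256]);


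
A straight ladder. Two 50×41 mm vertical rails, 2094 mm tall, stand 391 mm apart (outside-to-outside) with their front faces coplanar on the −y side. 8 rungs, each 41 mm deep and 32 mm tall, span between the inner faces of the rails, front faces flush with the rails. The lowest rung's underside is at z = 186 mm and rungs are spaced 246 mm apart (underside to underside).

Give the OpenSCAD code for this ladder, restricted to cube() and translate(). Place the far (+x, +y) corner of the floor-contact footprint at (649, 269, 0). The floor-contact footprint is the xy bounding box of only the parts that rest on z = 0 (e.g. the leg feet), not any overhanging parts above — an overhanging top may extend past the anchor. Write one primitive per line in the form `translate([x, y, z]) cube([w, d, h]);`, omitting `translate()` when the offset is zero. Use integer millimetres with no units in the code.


translate([258, 228, 0]) cube([50, 41, 2094]);
translate([599, 228, 0]) cube([50, 41, 2094]);
translate([308, 228, 186]) cube([291, 41, 32]);
translate([308, 228, 432]) cube([291, 41, 32]);
translate([308, 228, 678]) cube([291, 41, 32]);
translate([308, 228, 924]) cube([291, 41, 32]);
translate([308, 228, 1170]) cube([291, 41, 32]);
translate([308, 228, 1416]) cube([291, 41, 32]);
translate([308, 228, 1662]) cube([291, 41, 32]);
translate([308, 228, 1908]) cube([291, 41, 32]);
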